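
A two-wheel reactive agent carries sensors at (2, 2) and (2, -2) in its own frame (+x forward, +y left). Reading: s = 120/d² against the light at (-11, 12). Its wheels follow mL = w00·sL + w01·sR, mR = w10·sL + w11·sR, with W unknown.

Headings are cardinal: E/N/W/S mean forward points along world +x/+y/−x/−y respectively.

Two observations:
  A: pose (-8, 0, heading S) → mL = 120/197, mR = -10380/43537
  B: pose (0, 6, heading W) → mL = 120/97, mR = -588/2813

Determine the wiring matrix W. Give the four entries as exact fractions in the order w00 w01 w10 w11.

obs A: pose=(-8,0,S) → sL=120/221, sR=120/197, mL=120/197, mR=-10380/43537
obs B: pose=(0,6,W) → sL=24/29, sR=120/97, mL=120/97, mR=-588/2813
sensor matrix S = [[120/221, 120/197], [24/29, 120/97]]; det S = 20528640/122469581
solve [mL_A; mL_B] = S·[w00; w01] and [mR_A; mR_B] = S·[w10; w11]:
  w00 = 0, w01 = 1, w10 = -1, w11 = 1/2

0 1 -1 1/2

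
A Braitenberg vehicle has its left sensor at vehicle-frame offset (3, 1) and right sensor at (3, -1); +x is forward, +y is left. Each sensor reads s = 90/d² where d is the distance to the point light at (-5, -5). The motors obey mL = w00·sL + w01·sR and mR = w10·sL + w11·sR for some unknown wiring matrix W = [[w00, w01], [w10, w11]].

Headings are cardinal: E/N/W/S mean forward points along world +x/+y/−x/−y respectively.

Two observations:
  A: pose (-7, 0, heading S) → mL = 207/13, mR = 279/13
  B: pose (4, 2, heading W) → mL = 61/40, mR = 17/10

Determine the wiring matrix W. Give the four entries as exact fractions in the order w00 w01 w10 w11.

obs A: pose=(-7,0,S) → sL=18, sR=90/13, mL=207/13, mR=279/13
obs B: pose=(4,2,W) → sL=5/4, sR=9/10, mL=61/40, mR=17/10
sensor matrix S = [[18, 90/13], [5/4, 9/10]]; det S = 981/130
solve [mL_A; mL_B] = S·[w00; w01] and [mR_A; mR_B] = S·[w10; w11]:
  w00 = 1/2, w01 = 1, w10 = 1, w11 = 1/2

1/2 1 1 1/2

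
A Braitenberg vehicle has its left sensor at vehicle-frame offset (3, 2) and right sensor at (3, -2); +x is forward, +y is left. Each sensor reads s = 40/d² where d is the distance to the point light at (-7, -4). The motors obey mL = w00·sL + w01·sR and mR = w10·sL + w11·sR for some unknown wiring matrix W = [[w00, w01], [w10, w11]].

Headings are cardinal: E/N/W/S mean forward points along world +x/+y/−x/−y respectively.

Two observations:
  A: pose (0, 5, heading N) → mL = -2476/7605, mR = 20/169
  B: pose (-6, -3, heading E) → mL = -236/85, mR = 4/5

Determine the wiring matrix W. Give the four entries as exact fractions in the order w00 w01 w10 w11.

-1 -1/2 1/2 0

obs A: pose=(0,5,N) → sL=40/169, sR=8/45, mL=-2476/7605, mR=20/169
obs B: pose=(-6,-3,E) → sL=8/5, sR=40/17, mL=-236/85, mR=4/5
sensor matrix S = [[40/169, 8/45], [8/5, 40/17]]; det S = 176128/646425
solve [mL_A; mL_B] = S·[w00; w01] and [mR_A; mR_B] = S·[w10; w11]:
  w00 = -1, w01 = -1/2, w10 = 1/2, w11 = 0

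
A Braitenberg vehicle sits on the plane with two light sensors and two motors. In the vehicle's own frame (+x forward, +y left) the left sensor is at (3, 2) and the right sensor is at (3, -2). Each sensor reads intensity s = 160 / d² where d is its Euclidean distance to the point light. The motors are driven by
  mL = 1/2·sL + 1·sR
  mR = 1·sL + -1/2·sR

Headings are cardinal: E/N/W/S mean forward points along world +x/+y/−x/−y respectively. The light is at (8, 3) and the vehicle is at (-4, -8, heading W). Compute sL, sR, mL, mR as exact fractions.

80/197 80/153 21880/30141 4360/30141

left sensor world pos  = (-7, -10); dL² = 394
right sensor world pos = (-7, -6); dR² = 306
sL = 160/394 = 80/197
sR = 160/306 = 80/153
mL = 1/2·sL + 1·sR = 21880/30141
mR = 1·sL + -1/2·sR = 4360/30141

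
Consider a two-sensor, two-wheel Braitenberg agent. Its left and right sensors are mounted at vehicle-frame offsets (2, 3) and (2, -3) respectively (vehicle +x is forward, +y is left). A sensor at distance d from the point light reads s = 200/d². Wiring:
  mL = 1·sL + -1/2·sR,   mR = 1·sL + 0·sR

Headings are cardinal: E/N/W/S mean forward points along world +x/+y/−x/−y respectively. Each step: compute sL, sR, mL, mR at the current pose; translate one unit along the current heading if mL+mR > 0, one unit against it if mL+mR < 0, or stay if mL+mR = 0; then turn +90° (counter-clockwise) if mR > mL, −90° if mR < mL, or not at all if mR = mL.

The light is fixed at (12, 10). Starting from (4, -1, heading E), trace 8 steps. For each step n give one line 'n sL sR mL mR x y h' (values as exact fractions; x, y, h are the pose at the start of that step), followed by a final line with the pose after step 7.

n=0: pose=(4,-1,E); sL=2, sR=25/29; mL=91/58, mR=2; mL+mR=207/58 → advance +1; mR−mL=25/58 → turn +1·90°
n=1: pose=(5,-1,N); sL=200/181, sR=200/97; mL=1300/17557, mR=200/181; mL+mR=20700/17557 → advance +1; mR−mL=100/97 → turn +1·90°
n=2: pose=(5,0,W); sL=4/5, sR=20/13; mL=2/65, mR=4/5; mL+mR=54/65 → advance +1; mR−mL=10/13 → turn +1·90°
n=3: pose=(4,0,S); sL=200/169, sR=40/53; mL=7220/8957, mR=200/169; mL+mR=17820/8957 → advance +1; mR−mL=20/53 → turn +1·90°
n=4: pose=(4,-1,E); sL=2, sR=25/29; mL=91/58, mR=2; mL+mR=207/58 → advance +1; mR−mL=25/58 → turn +1·90°
n=5: pose=(5,-1,N); sL=200/181, sR=200/97; mL=1300/17557, mR=200/181; mL+mR=20700/17557 → advance +1; mR−mL=100/97 → turn +1·90°
n=6: pose=(5,0,W); sL=4/5, sR=20/13; mL=2/65, mR=4/5; mL+mR=54/65 → advance +1; mR−mL=10/13 → turn +1·90°
n=7: pose=(4,0,S); sL=200/169, sR=40/53; mL=7220/8957, mR=200/169; mL+mR=17820/8957 → advance +1; mR−mL=20/53 → turn +1·90°

0 2 25/29 91/58 2 4 -1 E
1 200/181 200/97 1300/17557 200/181 5 -1 N
2 4/5 20/13 2/65 4/5 5 0 W
3 200/169 40/53 7220/8957 200/169 4 0 S
4 2 25/29 91/58 2 4 -1 E
5 200/181 200/97 1300/17557 200/181 5 -1 N
6 4/5 20/13 2/65 4/5 5 0 W
7 200/169 40/53 7220/8957 200/169 4 0 S
final 4 -1 E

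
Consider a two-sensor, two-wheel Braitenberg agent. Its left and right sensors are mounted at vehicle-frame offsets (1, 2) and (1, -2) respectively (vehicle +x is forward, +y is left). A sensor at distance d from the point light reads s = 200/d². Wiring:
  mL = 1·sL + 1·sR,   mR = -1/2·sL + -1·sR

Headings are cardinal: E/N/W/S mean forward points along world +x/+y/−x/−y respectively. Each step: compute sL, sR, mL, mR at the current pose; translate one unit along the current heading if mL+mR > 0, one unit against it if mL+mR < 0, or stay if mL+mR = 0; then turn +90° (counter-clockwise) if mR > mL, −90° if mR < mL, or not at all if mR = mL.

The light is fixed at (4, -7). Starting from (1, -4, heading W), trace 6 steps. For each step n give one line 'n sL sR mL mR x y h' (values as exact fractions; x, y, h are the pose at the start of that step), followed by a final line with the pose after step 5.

n=0: pose=(1,-4,W); sL=200/17, sR=200/41; mL=11600/697, mR=-7500/697; mL+mR=100/17 → advance +1; mR−mL=-19100/697 → turn -1·90°
n=1: pose=(0,-4,N); sL=50/13, sR=10; mL=180/13, mR=-155/13; mL+mR=25/13 → advance +1; mR−mL=-335/13 → turn -1·90°
n=2: pose=(0,-3,E); sL=40/9, sR=200/13; mL=2320/117, mR=-2060/117; mL+mR=20/9 → advance +1; mR−mL=-1460/39 → turn -1·90°
n=3: pose=(1,-3,S); sL=20, sR=100/17; mL=440/17, mR=-270/17; mL+mR=10 → advance +1; mR−mL=-710/17 → turn -1·90°
n=4: pose=(1,-4,W); sL=200/17, sR=200/41; mL=11600/697, mR=-7500/697; mL+mR=100/17 → advance +1; mR−mL=-19100/697 → turn -1·90°
n=5: pose=(0,-4,N); sL=50/13, sR=10; mL=180/13, mR=-155/13; mL+mR=25/13 → advance +1; mR−mL=-335/13 → turn -1·90°

0 200/17 200/41 11600/697 -7500/697 1 -4 W
1 50/13 10 180/13 -155/13 0 -4 N
2 40/9 200/13 2320/117 -2060/117 0 -3 E
3 20 100/17 440/17 -270/17 1 -3 S
4 200/17 200/41 11600/697 -7500/697 1 -4 W
5 50/13 10 180/13 -155/13 0 -4 N
final 0 -3 E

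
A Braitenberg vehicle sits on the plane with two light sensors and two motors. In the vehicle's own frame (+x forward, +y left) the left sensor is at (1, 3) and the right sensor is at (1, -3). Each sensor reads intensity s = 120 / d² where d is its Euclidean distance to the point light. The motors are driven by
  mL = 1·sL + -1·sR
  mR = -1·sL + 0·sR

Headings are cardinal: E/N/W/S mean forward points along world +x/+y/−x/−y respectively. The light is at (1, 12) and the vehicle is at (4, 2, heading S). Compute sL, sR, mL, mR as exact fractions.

120/157 120/121 -4320/18997 -120/157

left sensor world pos  = (7, 1); dL² = 157
right sensor world pos = (1, 1); dR² = 121
sL = 120/157 = 120/157
sR = 120/121 = 120/121
mL = 1·sL + -1·sR = -4320/18997
mR = -1·sL + 0·sR = -120/157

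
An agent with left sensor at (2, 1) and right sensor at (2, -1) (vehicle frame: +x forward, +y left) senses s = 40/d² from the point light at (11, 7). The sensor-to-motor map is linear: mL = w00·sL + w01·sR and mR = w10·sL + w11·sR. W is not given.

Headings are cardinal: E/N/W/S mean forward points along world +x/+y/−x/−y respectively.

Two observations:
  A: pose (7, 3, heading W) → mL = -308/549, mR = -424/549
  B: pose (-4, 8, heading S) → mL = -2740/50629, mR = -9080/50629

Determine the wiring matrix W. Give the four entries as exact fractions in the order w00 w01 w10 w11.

obs A: pose=(7,3,W) → sL=40/61, sR=8/9, mL=-308/549, mR=-424/549
obs B: pose=(-4,8,S) → sL=40/197, sR=40/257, mL=-2740/50629, mR=-9080/50629
sensor matrix S = [[40/61, 8/9], [40/197, 40/257]]; det S = -2179840/27795321
solve [mL_A; mL_B] = S·[w00; w01] and [mR_A; mR_B] = S·[w10; w11]:
  w00 = 1/2, w01 = -1, w10 = -1/2, w11 = -1/2

1/2 -1 -1/2 -1/2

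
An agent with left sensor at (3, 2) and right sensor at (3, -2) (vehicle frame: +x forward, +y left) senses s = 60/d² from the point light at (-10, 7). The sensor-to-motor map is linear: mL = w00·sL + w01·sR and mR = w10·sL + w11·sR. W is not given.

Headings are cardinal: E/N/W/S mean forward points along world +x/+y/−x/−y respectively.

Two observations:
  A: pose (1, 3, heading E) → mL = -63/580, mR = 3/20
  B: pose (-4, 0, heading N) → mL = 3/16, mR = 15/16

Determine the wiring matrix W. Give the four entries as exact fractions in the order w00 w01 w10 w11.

1/2 -1 1/2 0

obs A: pose=(1,3,E) → sL=3/10, sR=15/58, mL=-63/580, mR=3/20
obs B: pose=(-4,0,N) → sL=15/8, sR=3/4, mL=3/16, mR=15/16
sensor matrix S = [[3/10, 15/58], [15/8, 3/4]]; det S = -603/2320
solve [mL_A; mL_B] = S·[w00; w01] and [mR_A; mR_B] = S·[w10; w11]:
  w00 = 1/2, w01 = -1, w10 = 1/2, w11 = 0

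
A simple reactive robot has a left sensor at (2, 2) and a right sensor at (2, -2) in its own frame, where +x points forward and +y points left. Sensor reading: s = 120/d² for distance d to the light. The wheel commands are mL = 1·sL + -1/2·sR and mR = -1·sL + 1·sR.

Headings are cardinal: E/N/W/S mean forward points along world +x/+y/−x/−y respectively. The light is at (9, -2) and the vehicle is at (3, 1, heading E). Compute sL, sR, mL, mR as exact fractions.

left sensor world pos  = (5, 3); dL² = 41
right sensor world pos = (5, -1); dR² = 17
sL = 120/41 = 120/41
sR = 120/17 = 120/17
mL = 1·sL + -1/2·sR = -420/697
mR = -1·sL + 1·sR = 2880/697

120/41 120/17 -420/697 2880/697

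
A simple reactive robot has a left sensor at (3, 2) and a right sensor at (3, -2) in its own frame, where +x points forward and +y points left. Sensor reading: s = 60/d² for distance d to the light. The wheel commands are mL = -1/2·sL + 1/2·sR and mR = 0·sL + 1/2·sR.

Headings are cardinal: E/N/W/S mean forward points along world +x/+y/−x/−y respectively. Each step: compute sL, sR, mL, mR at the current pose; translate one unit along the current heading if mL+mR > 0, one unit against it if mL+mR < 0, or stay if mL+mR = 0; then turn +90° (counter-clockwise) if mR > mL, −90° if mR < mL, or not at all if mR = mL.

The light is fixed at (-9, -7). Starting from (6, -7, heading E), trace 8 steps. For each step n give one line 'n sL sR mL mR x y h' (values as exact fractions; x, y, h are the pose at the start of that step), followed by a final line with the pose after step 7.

n=0: pose=(6,-7,E); sL=15/82, sR=15/82; mL=0, mR=15/164; mL+mR=15/164 → advance +1; mR−mL=15/164 → turn +1·90°
n=1: pose=(7,-7,N); sL=12/41, sR=20/111; mL=-256/4551, mR=10/111; mL+mR=154/4551 → advance +1; mR−mL=6/41 → turn +1·90°
n=2: pose=(7,-6,W); sL=6/17, sR=30/89; mL=-12/1513, mR=15/89; mL+mR=243/1513 → advance +1; mR−mL=3/17 → turn +1·90°
n=3: pose=(6,-6,S); sL=60/293, sR=60/173; mL=3600/50689, mR=30/173; mL+mR=12390/50689 → advance +1; mR−mL=30/293 → turn +1·90°
n=4: pose=(6,-7,E); sL=15/82, sR=15/82; mL=0, mR=15/164; mL+mR=15/164 → advance +1; mR−mL=15/164 → turn +1·90°
n=5: pose=(7,-7,N); sL=12/41, sR=20/111; mL=-256/4551, mR=10/111; mL+mR=154/4551 → advance +1; mR−mL=6/41 → turn +1·90°
n=6: pose=(7,-6,W); sL=6/17, sR=30/89; mL=-12/1513, mR=15/89; mL+mR=243/1513 → advance +1; mR−mL=3/17 → turn +1·90°
n=7: pose=(6,-6,S); sL=60/293, sR=60/173; mL=3600/50689, mR=30/173; mL+mR=12390/50689 → advance +1; mR−mL=30/293 → turn +1·90°

0 15/82 15/82 0 15/164 6 -7 E
1 12/41 20/111 -256/4551 10/111 7 -7 N
2 6/17 30/89 -12/1513 15/89 7 -6 W
3 60/293 60/173 3600/50689 30/173 6 -6 S
4 15/82 15/82 0 15/164 6 -7 E
5 12/41 20/111 -256/4551 10/111 7 -7 N
6 6/17 30/89 -12/1513 15/89 7 -6 W
7 60/293 60/173 3600/50689 30/173 6 -6 S
final 6 -7 E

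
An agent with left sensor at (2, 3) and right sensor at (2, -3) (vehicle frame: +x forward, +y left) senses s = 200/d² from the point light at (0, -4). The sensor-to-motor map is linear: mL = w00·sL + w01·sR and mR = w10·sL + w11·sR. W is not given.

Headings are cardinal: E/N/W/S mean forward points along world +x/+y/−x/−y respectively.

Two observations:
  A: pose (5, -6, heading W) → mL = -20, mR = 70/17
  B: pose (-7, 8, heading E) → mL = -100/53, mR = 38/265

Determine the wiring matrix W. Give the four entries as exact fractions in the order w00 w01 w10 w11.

0 -1 -1 1/2

obs A: pose=(5,-6,W) → sL=100/17, sR=20, mL=-20, mR=70/17
obs B: pose=(-7,8,E) → sL=4/5, sR=100/53, mL=-100/53, mR=38/265
sensor matrix S = [[100/17, 20], [4/5, 100/53]]; det S = -4416/901
solve [mL_A; mL_B] = S·[w00; w01] and [mR_A; mR_B] = S·[w10; w11]:
  w00 = 0, w01 = -1, w10 = -1, w11 = 1/2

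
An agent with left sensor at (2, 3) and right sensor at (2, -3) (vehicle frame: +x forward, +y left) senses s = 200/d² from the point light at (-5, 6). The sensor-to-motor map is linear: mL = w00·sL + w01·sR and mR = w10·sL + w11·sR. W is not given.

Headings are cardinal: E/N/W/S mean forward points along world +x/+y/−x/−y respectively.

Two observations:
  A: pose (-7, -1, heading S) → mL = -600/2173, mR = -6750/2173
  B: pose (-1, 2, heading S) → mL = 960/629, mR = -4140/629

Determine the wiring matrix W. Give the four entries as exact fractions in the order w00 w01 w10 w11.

obs A: pose=(-7,-1,S) → sL=100/41, sR=100/53, mL=-600/2173, mR=-6750/2173
obs B: pose=(-1,2,S) → sL=40/17, sR=200/37, mL=960/629, mR=-4140/629
sensor matrix S = [[100/41, 100/53], [40/17, 200/37]]; det S = 11952000/1366817
solve [mL_A; mL_B] = S·[w00; w01] and [mR_A; mR_B] = S·[w10; w11]:
  w00 = -1/2, w01 = 1/2, w10 = -1/2, w11 = -1

-1/2 1/2 -1/2 -1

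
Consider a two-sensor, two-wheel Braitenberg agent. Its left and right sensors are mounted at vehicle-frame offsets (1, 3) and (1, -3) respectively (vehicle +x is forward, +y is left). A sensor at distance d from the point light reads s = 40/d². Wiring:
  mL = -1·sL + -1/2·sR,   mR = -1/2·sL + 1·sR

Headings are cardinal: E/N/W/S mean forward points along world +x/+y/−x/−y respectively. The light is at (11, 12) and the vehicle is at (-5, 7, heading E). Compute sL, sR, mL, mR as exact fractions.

left sensor world pos  = (-4, 10); dL² = 229
right sensor world pos = (-4, 4); dR² = 289
sL = 40/229 = 40/229
sR = 40/289 = 40/289
mL = -1·sL + -1/2·sR = -16140/66181
mR = -1/2·sL + 1·sR = 3380/66181

40/229 40/289 -16140/66181 3380/66181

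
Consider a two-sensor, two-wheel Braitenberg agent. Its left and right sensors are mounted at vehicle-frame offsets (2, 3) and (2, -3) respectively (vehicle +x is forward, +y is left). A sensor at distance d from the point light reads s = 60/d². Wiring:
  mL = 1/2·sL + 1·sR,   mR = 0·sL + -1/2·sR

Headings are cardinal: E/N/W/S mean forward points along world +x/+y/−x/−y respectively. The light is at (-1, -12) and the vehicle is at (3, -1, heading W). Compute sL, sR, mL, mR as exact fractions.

left sensor world pos  = (1, -4); dL² = 68
right sensor world pos = (1, 2); dR² = 200
sL = 60/68 = 15/17
sR = 60/200 = 3/10
mL = 1/2·sL + 1·sR = 63/85
mR = 0·sL + -1/2·sR = -3/20

15/17 3/10 63/85 -3/20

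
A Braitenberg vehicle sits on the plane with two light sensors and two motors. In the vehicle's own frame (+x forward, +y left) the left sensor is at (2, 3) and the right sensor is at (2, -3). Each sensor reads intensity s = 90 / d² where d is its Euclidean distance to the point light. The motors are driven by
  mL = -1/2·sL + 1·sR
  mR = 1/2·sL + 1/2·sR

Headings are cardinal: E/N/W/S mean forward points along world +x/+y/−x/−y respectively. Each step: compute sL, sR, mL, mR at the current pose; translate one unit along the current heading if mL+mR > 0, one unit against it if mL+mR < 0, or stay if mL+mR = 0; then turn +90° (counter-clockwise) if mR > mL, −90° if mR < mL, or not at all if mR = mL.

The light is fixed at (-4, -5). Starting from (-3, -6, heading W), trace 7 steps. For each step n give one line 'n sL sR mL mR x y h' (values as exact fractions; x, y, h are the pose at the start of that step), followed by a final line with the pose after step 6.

0 90/17 18 261/17 198/17 -3 -6 W
1 9 9 9/2 9 -4 -6 N
2 90/13 90/13 45/13 90/13 -4 -5 W
3 45/4 9/2 -9/8 63/8 -5 -5 S
4 18 90/17 -63/17 198/17 -5 -6 E
5 9 9 9/2 9 -4 -6 N
6 90/13 90/13 45/13 90/13 -4 -5 W
final -5 -5 S

n=0: pose=(-3,-6,W); sL=90/17, sR=18; mL=261/17, mR=198/17; mL+mR=27 → advance +1; mR−mL=-63/17 → turn -1·90°
n=1: pose=(-4,-6,N); sL=9, sR=9; mL=9/2, mR=9; mL+mR=27/2 → advance +1; mR−mL=9/2 → turn +1·90°
n=2: pose=(-4,-5,W); sL=90/13, sR=90/13; mL=45/13, mR=90/13; mL+mR=135/13 → advance +1; mR−mL=45/13 → turn +1·90°
n=3: pose=(-5,-5,S); sL=45/4, sR=9/2; mL=-9/8, mR=63/8; mL+mR=27/4 → advance +1; mR−mL=9 → turn +1·90°
n=4: pose=(-5,-6,E); sL=18, sR=90/17; mL=-63/17, mR=198/17; mL+mR=135/17 → advance +1; mR−mL=261/17 → turn +1·90°
n=5: pose=(-4,-6,N); sL=9, sR=9; mL=9/2, mR=9; mL+mR=27/2 → advance +1; mR−mL=9/2 → turn +1·90°
n=6: pose=(-4,-5,W); sL=90/13, sR=90/13; mL=45/13, mR=90/13; mL+mR=135/13 → advance +1; mR−mL=45/13 → turn +1·90°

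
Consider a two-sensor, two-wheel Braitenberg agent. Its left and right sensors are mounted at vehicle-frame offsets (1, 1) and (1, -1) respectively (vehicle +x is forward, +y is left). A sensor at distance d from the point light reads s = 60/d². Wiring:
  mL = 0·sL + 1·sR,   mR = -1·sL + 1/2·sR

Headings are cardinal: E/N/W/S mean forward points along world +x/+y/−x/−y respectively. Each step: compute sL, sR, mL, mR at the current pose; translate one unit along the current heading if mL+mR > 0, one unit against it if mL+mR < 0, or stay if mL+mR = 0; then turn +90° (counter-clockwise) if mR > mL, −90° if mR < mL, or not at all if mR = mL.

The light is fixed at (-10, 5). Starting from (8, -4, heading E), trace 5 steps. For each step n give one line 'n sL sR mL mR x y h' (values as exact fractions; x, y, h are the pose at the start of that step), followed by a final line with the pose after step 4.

0 12/85 60/461 60/461 -2982/39185 8 -4 E
1 3/25 15/106 15/106 -261/5300 9 -4 S
2 12/89 4/27 4/27 -146/2403 9 -5 W
3 6/37 30/221 30/221 -771/8177 8 -5 N
4 12/85 60/461 60/461 -2982/39185 8 -4 E
final 9 -4 S

n=0: pose=(8,-4,E); sL=12/85, sR=60/461; mL=60/461, mR=-2982/39185; mL+mR=2118/39185 → advance +1; mR−mL=-8082/39185 → turn -1·90°
n=1: pose=(9,-4,S); sL=3/25, sR=15/106; mL=15/106, mR=-261/5300; mL+mR=489/5300 → advance +1; mR−mL=-1011/5300 → turn -1·90°
n=2: pose=(9,-5,W); sL=12/89, sR=4/27; mL=4/27, mR=-146/2403; mL+mR=70/801 → advance +1; mR−mL=-502/2403 → turn -1·90°
n=3: pose=(8,-5,N); sL=6/37, sR=30/221; mL=30/221, mR=-771/8177; mL+mR=339/8177 → advance +1; mR−mL=-1881/8177 → turn -1·90°
n=4: pose=(8,-4,E); sL=12/85, sR=60/461; mL=60/461, mR=-2982/39185; mL+mR=2118/39185 → advance +1; mR−mL=-8082/39185 → turn -1·90°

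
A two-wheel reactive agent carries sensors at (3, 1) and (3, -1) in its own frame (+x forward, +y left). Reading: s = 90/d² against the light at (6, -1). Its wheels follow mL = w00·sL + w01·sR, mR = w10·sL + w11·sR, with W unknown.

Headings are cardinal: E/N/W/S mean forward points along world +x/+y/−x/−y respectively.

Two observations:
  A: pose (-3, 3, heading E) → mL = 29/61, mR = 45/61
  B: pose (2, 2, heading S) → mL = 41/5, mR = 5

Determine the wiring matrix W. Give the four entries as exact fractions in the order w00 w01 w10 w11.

obs A: pose=(-3,3,E) → sL=90/61, sR=2, mL=29/61, mR=45/61
obs B: pose=(2,2,S) → sL=10, sR=18/5, mL=41/5, mR=5
sensor matrix S = [[90/61, 2], [10, 18/5]]; det S = -896/61
solve [mL_A; mL_B] = S·[w00; w01] and [mR_A; mR_B] = S·[w10; w11]:
  w00 = 1, w01 = -1/2, w10 = 1/2, w11 = 0

1 -1/2 1/2 0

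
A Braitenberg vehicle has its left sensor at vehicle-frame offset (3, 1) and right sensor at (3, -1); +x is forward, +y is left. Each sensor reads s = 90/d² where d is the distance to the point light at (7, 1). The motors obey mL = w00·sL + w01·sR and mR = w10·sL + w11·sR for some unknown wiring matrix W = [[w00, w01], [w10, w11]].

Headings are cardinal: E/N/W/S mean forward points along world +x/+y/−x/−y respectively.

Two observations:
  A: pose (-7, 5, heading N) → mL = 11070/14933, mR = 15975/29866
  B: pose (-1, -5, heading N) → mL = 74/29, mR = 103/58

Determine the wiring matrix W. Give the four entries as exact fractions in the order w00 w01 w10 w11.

obs A: pose=(-7,5,N) → sL=45/137, sR=45/109, mL=11070/14933, mR=15975/29866
obs B: pose=(-1,-5,N) → sL=1, sR=45/29, mL=74/29, mR=103/58
sensor matrix S = [[45/137, 45/109], [1, 45/29]]; det S = 41940/433057
solve [mL_A; mL_B] = S·[w00; w01] and [mR_A; mR_B] = S·[w10; w11]:
  w00 = 1, w01 = 1, w10 = 1, w11 = 1/2

1 1 1 1/2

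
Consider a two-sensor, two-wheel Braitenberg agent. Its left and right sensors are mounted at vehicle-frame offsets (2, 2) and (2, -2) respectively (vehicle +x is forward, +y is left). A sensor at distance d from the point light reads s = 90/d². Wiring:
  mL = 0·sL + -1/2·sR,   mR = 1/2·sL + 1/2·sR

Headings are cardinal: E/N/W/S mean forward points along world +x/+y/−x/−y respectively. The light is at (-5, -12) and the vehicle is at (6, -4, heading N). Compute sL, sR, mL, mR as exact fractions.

90/181 90/269 -45/269 20250/48689

left sensor world pos  = (4, -2); dL² = 181
right sensor world pos = (8, -2); dR² = 269
sL = 90/181 = 90/181
sR = 90/269 = 90/269
mL = 0·sL + -1/2·sR = -45/269
mR = 1/2·sL + 1/2·sR = 20250/48689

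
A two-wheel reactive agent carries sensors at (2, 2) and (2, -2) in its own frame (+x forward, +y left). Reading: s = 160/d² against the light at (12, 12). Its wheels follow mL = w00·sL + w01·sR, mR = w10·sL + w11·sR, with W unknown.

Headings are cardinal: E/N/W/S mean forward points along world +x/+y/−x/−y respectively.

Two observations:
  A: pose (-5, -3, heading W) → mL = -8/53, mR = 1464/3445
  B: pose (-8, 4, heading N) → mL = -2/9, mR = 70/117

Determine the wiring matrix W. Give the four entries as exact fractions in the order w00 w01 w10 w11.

obs A: pose=(-5,-3,W) → sL=16/65, sR=16/53, mL=-8/53, mR=1464/3445
obs B: pose=(-8,4,N) → sL=4/13, sR=4/9, mL=-2/9, mR=70/117
sensor matrix S = [[16/65, 16/53], [4/13, 4/9]]; det S = 512/31005
solve [mL_A; mL_B] = S·[w00; w01] and [mR_A; mR_B] = S·[w10; w11]:
  w00 = 0, w01 = -1/2, w10 = 1/2, w11 = 1

0 -1/2 1/2 1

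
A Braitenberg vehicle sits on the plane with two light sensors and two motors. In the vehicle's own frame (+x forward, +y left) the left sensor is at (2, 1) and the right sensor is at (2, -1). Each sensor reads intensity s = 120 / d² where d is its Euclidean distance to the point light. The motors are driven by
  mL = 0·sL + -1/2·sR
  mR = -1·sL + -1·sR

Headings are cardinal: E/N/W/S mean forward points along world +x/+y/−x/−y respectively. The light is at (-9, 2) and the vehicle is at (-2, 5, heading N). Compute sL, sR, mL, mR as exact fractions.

120/61 120/89 -60/89 -18000/5429

left sensor world pos  = (-3, 7); dL² = 61
right sensor world pos = (-1, 7); dR² = 89
sL = 120/61 = 120/61
sR = 120/89 = 120/89
mL = 0·sL + -1/2·sR = -60/89
mR = -1·sL + -1·sR = -18000/5429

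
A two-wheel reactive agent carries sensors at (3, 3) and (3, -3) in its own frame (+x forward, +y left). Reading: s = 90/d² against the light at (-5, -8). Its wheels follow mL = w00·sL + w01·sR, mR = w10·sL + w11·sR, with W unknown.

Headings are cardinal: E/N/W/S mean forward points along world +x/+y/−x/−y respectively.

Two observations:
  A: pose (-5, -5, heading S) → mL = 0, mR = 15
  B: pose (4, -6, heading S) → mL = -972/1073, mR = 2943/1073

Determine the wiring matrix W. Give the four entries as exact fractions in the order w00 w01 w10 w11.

obs A: pose=(-5,-5,S) → sL=10, sR=10, mL=0, mR=15
obs B: pose=(4,-6,S) → sL=18/29, sR=90/37, mL=-972/1073, mR=2943/1073
sensor matrix S = [[10, 10], [18/29, 90/37]]; det S = 19440/1073
solve [mL_A; mL_B] = S·[w00; w01] and [mR_A; mR_B] = S·[w10; w11]:
  w00 = 1/2, w01 = -1/2, w10 = 1/2, w11 = 1

1/2 -1/2 1/2 1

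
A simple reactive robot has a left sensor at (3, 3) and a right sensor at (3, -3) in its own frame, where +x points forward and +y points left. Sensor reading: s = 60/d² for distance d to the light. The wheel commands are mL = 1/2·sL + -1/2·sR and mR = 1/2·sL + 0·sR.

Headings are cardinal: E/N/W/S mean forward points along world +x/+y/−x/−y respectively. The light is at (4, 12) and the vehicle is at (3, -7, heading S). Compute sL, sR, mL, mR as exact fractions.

15/122 3/25 9/6100 15/244

left sensor world pos  = (6, -10); dL² = 488
right sensor world pos = (0, -10); dR² = 500
sL = 60/488 = 15/122
sR = 60/500 = 3/25
mL = 1/2·sL + -1/2·sR = 9/6100
mR = 1/2·sL + 0·sR = 15/244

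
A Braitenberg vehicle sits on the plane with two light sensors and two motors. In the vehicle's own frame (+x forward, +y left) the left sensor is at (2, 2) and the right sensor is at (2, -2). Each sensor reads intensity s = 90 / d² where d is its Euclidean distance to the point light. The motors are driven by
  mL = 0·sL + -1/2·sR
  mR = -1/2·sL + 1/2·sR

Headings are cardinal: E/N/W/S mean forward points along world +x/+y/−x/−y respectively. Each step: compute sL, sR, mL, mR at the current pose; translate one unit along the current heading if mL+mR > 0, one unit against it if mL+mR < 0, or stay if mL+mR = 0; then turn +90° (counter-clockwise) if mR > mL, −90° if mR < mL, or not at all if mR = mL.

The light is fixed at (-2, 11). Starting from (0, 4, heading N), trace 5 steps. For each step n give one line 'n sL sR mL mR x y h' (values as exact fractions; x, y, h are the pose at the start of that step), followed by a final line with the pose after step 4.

n=0: pose=(0,4,N); sL=18/5, sR=90/41; mL=-45/41, mR=-144/205; mL+mR=-9/5 → advance -1; mR−mL=81/205 → turn +1·90°
n=1: pose=(0,3,W); sL=9/10, sR=5/2; mL=-5/4, mR=4/5; mL+mR=-9/20 → advance -1; mR−mL=41/20 → turn +1·90°
n=2: pose=(1,3,S); sL=18/25, sR=90/101; mL=-45/101, mR=216/2525; mL+mR=-9/25 → advance -1; mR−mL=1341/2525 → turn +1·90°
n=3: pose=(1,4,E); sL=9/5, sR=45/53; mL=-45/106, mR=-126/265; mL+mR=-9/10 → advance -1; mR−mL=-27/530 → turn -1·90°
n=4: pose=(0,4,S); sL=90/97, sR=10/9; mL=-5/9, mR=80/873; mL+mR=-45/97 → advance -1; mR−mL=565/873 → turn +1·90°

0 18/5 90/41 -45/41 -144/205 0 4 N
1 9/10 5/2 -5/4 4/5 0 3 W
2 18/25 90/101 -45/101 216/2525 1 3 S
3 9/5 45/53 -45/106 -126/265 1 4 E
4 90/97 10/9 -5/9 80/873 0 4 S
final 0 5 E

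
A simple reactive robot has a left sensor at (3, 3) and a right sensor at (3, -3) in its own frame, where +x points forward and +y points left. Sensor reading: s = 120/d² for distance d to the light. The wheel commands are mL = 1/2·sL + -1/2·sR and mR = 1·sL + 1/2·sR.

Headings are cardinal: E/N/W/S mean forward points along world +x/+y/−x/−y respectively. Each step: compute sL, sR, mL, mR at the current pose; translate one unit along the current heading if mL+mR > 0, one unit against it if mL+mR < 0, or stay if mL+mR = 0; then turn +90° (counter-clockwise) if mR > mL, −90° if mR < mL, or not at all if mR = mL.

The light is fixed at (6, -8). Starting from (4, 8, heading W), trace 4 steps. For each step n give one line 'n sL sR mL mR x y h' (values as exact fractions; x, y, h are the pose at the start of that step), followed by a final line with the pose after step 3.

n=0: pose=(4,8,W); sL=60/97, sR=60/193; mL=2880/18721, mR=14490/18721; mL+mR=90/97 → advance +1; mR−mL=11610/18721 → turn +1·90°
n=1: pose=(3,8,S); sL=120/169, sR=24/41; mL=432/6929, mR=6948/6929; mL+mR=180/169 → advance +1; mR−mL=6516/6929 → turn +1·90°
n=2: pose=(3,7,E); sL=10/27, sR=5/6; mL=-25/108, mR=85/108; mL+mR=5/9 → advance +1; mR−mL=55/54 → turn +1·90°
n=3: pose=(4,7,N); sL=120/349, sR=24/65; mL=-288/22685, mR=11988/22685; mL+mR=180/349 → advance +1; mR−mL=12276/22685 → turn +1·90°

0 60/97 60/193 2880/18721 14490/18721 4 8 W
1 120/169 24/41 432/6929 6948/6929 3 8 S
2 10/27 5/6 -25/108 85/108 3 7 E
3 120/349 24/65 -288/22685 11988/22685 4 7 N
final 4 8 W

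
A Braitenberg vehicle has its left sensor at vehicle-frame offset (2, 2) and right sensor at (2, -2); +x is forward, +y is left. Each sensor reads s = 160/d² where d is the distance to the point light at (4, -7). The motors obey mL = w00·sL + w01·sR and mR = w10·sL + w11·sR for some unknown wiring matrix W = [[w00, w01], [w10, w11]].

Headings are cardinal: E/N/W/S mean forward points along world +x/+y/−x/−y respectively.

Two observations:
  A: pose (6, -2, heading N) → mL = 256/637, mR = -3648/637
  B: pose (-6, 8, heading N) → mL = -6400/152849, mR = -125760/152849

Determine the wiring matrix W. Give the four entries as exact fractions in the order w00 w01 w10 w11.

1/2 -1/2 -1 -1

obs A: pose=(6,-2,N) → sL=160/49, sR=32/13, mL=256/637, mR=-3648/637
obs B: pose=(-6,8,N) → sL=160/433, sR=160/353, mL=-6400/152849, mR=-125760/152849
sensor matrix S = [[160/49, 32/13], [160/433, 160/353]]; det S = 55541760/97364813
solve [mL_A; mL_B] = S·[w00; w01] and [mR_A; mR_B] = S·[w10; w11]:
  w00 = 1/2, w01 = -1/2, w10 = -1, w11 = -1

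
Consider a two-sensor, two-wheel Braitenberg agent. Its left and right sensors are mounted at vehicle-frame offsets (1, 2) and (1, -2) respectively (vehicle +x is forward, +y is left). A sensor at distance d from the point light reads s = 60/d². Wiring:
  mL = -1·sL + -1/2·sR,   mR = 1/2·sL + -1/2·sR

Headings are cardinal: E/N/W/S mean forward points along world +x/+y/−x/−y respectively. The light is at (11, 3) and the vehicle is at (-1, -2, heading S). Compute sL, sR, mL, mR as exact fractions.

15/34 15/58 -1125/1972 45/493

left sensor world pos  = (1, -3); dL² = 136
right sensor world pos = (-3, -3); dR² = 232
sL = 60/136 = 15/34
sR = 60/232 = 15/58
mL = -1·sL + -1/2·sR = -1125/1972
mR = 1/2·sL + -1/2·sR = 45/493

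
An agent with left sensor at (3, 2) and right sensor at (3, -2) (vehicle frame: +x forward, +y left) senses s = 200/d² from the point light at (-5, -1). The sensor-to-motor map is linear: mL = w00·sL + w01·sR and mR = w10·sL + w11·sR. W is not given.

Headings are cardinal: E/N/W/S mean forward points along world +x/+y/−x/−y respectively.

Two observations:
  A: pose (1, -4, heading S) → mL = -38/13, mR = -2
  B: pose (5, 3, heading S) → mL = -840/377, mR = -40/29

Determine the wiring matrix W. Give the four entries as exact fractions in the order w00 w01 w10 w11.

-1/2 -1/2 -1 0

obs A: pose=(1,-4,S) → sL=2, sR=50/13, mL=-38/13, mR=-2
obs B: pose=(5,3,S) → sL=40/29, sR=40/13, mL=-840/377, mR=-40/29
sensor matrix S = [[2, 50/13], [40/29, 40/13]]; det S = 320/377
solve [mL_A; mL_B] = S·[w00; w01] and [mR_A; mR_B] = S·[w10; w11]:
  w00 = -1/2, w01 = -1/2, w10 = -1, w11 = 0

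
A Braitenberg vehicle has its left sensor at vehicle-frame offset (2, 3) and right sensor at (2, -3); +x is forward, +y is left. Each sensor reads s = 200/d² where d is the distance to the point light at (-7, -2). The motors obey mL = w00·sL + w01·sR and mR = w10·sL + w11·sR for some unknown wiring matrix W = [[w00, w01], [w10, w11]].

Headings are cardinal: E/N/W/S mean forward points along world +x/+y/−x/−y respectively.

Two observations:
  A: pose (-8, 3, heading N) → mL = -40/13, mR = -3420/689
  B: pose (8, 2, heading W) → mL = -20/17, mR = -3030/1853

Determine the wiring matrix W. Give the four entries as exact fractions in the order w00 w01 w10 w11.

-1 0 -1 -1/2

obs A: pose=(-8,3,N) → sL=40/13, sR=200/53, mL=-40/13, mR=-3420/689
obs B: pose=(8,2,W) → sL=20/17, sR=100/109, mL=-20/17, mR=-3030/1853
sensor matrix S = [[40/13, 200/53], [20/17, 100/109]]; det S = -2064000/1276717
solve [mL_A; mL_B] = S·[w00; w01] and [mR_A; mR_B] = S·[w10; w11]:
  w00 = -1, w01 = 0, w10 = -1, w11 = -1/2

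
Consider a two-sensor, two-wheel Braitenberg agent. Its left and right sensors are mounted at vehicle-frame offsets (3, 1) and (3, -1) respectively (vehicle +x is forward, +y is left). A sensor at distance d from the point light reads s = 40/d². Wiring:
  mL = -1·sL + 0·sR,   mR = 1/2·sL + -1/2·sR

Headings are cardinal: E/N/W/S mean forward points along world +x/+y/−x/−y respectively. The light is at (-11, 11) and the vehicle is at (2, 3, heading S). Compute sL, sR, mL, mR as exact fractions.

left sensor world pos  = (3, 0); dL² = 317
right sensor world pos = (1, 0); dR² = 265
sL = 40/317 = 40/317
sR = 40/265 = 8/53
mL = -1·sL + 0·sR = -40/317
mR = 1/2·sL + -1/2·sR = -208/16801

40/317 8/53 -40/317 -208/16801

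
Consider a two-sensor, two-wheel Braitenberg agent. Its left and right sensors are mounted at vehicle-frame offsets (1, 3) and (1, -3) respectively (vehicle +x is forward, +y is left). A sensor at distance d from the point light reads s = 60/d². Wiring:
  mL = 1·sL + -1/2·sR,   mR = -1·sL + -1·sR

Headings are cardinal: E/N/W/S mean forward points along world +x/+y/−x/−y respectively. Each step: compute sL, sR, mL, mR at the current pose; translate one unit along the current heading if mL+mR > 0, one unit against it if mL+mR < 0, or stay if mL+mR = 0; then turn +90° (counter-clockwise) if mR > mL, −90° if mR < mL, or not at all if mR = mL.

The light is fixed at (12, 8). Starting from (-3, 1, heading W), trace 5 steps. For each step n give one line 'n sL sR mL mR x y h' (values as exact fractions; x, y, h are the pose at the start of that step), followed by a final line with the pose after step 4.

0 15/89 15/68 705/12104 -2355/6052 -3 1 W
1 12/65 60/157 -66/10205 -5784/10205 -2 1 N
2 30/97 6/29 579/2813 -1452/2813 -2 0 E
3 4/15 4/27 26/135 -56/135 -3 0 S
4 15/89 15/68 705/12104 -2355/6052 -3 1 W
final -2 1 N

n=0: pose=(-3,1,W); sL=15/89, sR=15/68; mL=705/12104, mR=-2355/6052; mL+mR=-45/136 → advance -1; mR−mL=-5415/12104 → turn -1·90°
n=1: pose=(-2,1,N); sL=12/65, sR=60/157; mL=-66/10205, mR=-5784/10205; mL+mR=-90/157 → advance -1; mR−mL=-5718/10205 → turn -1·90°
n=2: pose=(-2,0,E); sL=30/97, sR=6/29; mL=579/2813, mR=-1452/2813; mL+mR=-9/29 → advance -1; mR−mL=-2031/2813 → turn -1·90°
n=3: pose=(-3,0,S); sL=4/15, sR=4/27; mL=26/135, mR=-56/135; mL+mR=-2/9 → advance -1; mR−mL=-82/135 → turn -1·90°
n=4: pose=(-3,1,W); sL=15/89, sR=15/68; mL=705/12104, mR=-2355/6052; mL+mR=-45/136 → advance -1; mR−mL=-5415/12104 → turn -1·90°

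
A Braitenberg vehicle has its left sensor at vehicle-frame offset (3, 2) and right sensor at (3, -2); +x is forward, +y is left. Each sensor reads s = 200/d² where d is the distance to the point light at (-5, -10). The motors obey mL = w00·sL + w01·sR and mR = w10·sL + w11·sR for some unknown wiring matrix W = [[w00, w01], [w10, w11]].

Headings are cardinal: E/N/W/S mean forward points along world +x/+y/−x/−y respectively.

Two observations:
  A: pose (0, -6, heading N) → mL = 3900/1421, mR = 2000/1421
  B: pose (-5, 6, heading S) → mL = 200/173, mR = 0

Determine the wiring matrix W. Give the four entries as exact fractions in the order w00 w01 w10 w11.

1/2 1/2 1 -1

obs A: pose=(0,-6,N) → sL=100/29, sR=100/49, mL=3900/1421, mR=2000/1421
obs B: pose=(-5,6,S) → sL=200/173, sR=200/173, mL=200/173, mR=0
sensor matrix S = [[100/29, 100/49], [200/173, 200/173]]; det S = 400000/245833
solve [mL_A; mL_B] = S·[w00; w01] and [mR_A; mR_B] = S·[w10; w11]:
  w00 = 1/2, w01 = 1/2, w10 = 1, w11 = -1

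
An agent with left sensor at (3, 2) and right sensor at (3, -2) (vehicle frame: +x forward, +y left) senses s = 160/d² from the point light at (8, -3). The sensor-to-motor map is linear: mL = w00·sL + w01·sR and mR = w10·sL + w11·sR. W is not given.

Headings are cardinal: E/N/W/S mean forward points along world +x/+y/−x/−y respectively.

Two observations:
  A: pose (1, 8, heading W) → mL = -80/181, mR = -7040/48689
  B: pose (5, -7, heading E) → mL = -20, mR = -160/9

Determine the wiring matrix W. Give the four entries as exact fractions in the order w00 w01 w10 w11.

obs A: pose=(1,8,W) → sL=160/181, sR=160/269, mL=-80/181, mR=-7040/48689
obs B: pose=(5,-7,E) → sL=40, sR=40/9, mL=-20, mR=-160/9
sensor matrix S = [[160/181, 160/269], [40, 40/9]]; det S = -8704000/438201
solve [mL_A; mL_B] = S·[w00; w01] and [mR_A; mR_B] = S·[w10; w11]:
  w00 = -1/2, w01 = 0, w10 = -1/2, w11 = 1/2

-1/2 0 -1/2 1/2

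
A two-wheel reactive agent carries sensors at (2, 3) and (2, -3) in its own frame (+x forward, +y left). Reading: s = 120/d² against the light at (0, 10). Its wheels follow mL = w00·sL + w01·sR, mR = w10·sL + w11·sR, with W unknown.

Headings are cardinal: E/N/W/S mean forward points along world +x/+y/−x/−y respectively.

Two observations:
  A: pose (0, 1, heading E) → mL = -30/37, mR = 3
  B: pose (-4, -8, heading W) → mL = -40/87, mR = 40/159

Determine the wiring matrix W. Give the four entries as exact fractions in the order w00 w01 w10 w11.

0 -1 1 0

obs A: pose=(0,1,E) → sL=3, sR=30/37, mL=-30/37, mR=3
obs B: pose=(-4,-8,W) → sL=40/159, sR=40/87, mL=-40/87, mR=40/159
sensor matrix S = [[3, 30/37], [40/159, 40/87]]; det S = 66840/56869
solve [mL_A; mL_B] = S·[w00; w01] and [mR_A; mR_B] = S·[w10; w11]:
  w00 = 0, w01 = -1, w10 = 1, w11 = 0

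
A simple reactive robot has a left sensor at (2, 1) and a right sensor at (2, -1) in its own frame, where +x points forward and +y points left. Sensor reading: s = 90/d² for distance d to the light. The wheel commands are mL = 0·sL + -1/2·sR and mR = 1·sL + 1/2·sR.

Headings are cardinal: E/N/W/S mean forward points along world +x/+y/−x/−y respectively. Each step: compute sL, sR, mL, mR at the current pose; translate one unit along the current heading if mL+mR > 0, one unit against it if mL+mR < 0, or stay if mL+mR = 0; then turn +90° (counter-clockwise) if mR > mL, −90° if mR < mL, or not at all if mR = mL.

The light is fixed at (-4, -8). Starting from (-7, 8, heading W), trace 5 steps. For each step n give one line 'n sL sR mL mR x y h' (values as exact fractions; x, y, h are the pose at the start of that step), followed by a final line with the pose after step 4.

n=0: pose=(-7,8,W); sL=9/25, sR=45/157; mL=-45/314, mR=3951/7850; mL+mR=9/25 → advance +1; mR−mL=2538/3925 → turn +1·90°
n=1: pose=(-8,8,S); sL=18/41, sR=90/221; mL=-45/221, mR=5823/9061; mL+mR=18/41 → advance +1; mR−mL=7668/9061 → turn +1·90°
n=2: pose=(-8,7,E); sL=9/26, sR=9/20; mL=-9/40, mR=297/520; mL+mR=9/26 → advance +1; mR−mL=207/260 → turn +1·90°
n=3: pose=(-7,7,N); sL=18/61, sR=90/293; mL=-45/293, mR=8019/17873; mL+mR=18/61 → advance +1; mR−mL=10764/17873 → turn +1·90°
n=4: pose=(-7,8,W); sL=9/25, sR=45/157; mL=-45/314, mR=3951/7850; mL+mR=9/25 → advance +1; mR−mL=2538/3925 → turn +1·90°

0 9/25 45/157 -45/314 3951/7850 -7 8 W
1 18/41 90/221 -45/221 5823/9061 -8 8 S
2 9/26 9/20 -9/40 297/520 -8 7 E
3 18/61 90/293 -45/293 8019/17873 -7 7 N
4 9/25 45/157 -45/314 3951/7850 -7 8 W
final -8 8 S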